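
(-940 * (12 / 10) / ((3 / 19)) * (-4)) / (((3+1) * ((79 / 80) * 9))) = 571520 / 711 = 803.83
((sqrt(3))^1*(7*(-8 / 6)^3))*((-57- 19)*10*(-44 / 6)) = -7490560*sqrt(3) / 81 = -160173.22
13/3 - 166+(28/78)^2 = -245699/1521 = -161.54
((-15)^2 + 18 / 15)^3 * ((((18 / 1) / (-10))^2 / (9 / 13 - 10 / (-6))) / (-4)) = -4570223516469 / 1150000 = -3974107.41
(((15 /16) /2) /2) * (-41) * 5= -3075 /64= -48.05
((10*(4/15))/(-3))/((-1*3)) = 8/27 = 0.30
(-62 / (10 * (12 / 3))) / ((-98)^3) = 0.00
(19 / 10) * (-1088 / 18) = -5168 / 45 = -114.84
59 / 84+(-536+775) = 20135 / 84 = 239.70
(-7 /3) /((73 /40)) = -280 /219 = -1.28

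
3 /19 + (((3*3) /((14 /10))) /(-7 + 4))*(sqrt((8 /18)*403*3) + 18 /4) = -10*sqrt(1209) /7- 2523 /266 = -59.16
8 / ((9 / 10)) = 8.89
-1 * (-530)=530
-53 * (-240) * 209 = 2658480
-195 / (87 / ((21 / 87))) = -455 / 841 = -0.54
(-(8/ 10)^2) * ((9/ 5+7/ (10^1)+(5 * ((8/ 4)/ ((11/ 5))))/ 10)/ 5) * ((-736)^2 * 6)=-338018304/ 275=-1229157.47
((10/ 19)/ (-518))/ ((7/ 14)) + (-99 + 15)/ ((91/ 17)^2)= -2439694/ 831649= -2.93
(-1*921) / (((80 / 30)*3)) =-921 / 8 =-115.12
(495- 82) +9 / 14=5791 / 14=413.64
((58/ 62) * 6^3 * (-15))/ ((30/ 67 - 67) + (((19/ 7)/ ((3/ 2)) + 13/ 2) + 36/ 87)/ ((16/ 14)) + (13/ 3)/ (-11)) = 96393939840/ 1886341537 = 51.10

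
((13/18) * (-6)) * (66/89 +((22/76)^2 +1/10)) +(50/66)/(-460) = -489129568/121929555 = -4.01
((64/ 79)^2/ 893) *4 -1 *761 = -4241198709/ 5573213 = -761.00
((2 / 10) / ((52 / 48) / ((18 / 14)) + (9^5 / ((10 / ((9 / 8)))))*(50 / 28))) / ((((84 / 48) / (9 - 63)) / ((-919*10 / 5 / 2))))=171507456 / 358748155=0.48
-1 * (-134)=134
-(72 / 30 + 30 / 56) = -411 / 140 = -2.94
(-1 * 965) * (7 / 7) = -965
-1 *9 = -9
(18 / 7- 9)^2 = 2025 / 49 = 41.33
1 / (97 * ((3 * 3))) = 1 / 873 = 0.00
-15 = -15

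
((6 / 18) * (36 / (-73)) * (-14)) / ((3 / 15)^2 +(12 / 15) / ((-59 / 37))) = -82600 / 16571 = -4.98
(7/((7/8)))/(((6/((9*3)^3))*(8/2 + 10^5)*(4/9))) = 59049/100004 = 0.59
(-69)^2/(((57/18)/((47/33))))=447534/209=2141.31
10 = 10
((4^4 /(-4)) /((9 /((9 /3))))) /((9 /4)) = -256 /27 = -9.48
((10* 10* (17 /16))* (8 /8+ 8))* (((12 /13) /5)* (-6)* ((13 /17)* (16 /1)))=-12960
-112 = -112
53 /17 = 3.12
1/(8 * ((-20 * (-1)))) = 0.01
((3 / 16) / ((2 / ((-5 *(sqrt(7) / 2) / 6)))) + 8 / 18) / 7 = 4 / 63 - 5 *sqrt(7) / 896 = 0.05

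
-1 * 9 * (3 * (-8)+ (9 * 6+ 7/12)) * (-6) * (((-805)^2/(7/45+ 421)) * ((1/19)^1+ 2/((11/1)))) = 205201765125/344432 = 595768.58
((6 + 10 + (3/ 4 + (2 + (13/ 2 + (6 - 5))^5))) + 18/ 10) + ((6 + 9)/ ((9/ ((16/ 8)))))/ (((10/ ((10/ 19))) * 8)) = 23751.04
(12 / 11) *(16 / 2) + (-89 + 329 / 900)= -791081 / 9900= -79.91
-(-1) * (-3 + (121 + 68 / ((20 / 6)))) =692 / 5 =138.40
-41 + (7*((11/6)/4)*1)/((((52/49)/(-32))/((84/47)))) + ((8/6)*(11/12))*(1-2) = -1182976/5499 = -215.13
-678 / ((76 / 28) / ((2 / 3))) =-3164 / 19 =-166.53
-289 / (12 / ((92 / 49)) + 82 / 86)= -285821 / 7264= -39.35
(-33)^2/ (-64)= -17.02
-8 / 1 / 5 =-8 / 5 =-1.60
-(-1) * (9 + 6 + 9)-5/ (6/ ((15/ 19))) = 887/ 38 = 23.34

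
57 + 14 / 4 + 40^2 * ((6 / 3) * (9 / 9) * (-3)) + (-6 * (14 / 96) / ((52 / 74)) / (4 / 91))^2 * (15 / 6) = -61712739 / 8192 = -7533.29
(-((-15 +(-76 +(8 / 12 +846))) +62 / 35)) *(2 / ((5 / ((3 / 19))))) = -159062 / 3325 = -47.84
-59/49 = -1.20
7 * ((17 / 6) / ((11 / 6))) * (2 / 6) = 119 / 33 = 3.61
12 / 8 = 3 / 2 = 1.50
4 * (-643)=-2572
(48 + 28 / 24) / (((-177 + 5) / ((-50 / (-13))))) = -1.10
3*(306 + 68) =1122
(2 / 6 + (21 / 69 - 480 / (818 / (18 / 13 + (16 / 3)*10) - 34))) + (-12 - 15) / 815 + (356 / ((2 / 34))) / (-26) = -3075585974923 / 14860154985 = -206.97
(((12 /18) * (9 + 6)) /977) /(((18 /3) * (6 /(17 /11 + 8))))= 0.00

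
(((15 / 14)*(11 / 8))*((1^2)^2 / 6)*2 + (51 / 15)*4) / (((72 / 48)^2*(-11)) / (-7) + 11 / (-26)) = 102583 / 22660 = 4.53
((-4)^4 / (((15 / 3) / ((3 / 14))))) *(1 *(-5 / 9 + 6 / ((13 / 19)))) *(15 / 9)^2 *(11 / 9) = 6765440 / 22113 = 305.95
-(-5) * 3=15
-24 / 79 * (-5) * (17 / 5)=408 / 79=5.16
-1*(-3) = 3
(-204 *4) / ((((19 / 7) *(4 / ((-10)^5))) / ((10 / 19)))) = 1428000000 / 361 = 3955678.67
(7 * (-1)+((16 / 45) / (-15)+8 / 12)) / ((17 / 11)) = -47201 / 11475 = -4.11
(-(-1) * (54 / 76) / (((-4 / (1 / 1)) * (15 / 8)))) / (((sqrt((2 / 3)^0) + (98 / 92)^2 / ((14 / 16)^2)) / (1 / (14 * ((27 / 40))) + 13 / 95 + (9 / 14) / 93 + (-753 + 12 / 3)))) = 440930207869 / 15428472150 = 28.58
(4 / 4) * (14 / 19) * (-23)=-322 / 19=-16.95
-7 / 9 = -0.78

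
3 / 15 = 1 / 5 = 0.20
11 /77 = 1 /7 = 0.14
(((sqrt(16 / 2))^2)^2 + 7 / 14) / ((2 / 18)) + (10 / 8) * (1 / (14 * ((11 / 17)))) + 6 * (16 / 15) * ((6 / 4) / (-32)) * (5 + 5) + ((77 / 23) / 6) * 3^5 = 713.22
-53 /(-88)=53 /88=0.60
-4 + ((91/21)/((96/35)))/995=-229157/57312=-4.00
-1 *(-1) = 1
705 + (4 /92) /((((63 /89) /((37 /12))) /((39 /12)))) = 49076969 /69552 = 705.62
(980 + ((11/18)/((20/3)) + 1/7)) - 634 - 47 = 251357/840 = 299.23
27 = 27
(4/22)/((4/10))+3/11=8/11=0.73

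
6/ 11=0.55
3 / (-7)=-3 / 7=-0.43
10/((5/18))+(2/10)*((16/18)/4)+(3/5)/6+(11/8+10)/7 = 13597/360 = 37.77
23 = 23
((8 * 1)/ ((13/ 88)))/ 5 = 704/ 65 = 10.83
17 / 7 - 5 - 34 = -256 / 7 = -36.57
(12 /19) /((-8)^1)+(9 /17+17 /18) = 4055 /2907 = 1.39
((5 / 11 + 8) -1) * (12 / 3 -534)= -43460 / 11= -3950.91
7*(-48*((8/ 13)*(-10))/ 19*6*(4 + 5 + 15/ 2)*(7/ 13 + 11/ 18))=39768960/ 3211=12385.23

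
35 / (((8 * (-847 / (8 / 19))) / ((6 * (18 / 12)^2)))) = -135 / 4598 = -0.03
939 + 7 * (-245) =-776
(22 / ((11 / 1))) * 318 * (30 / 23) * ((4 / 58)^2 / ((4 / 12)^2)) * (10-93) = -57011040 / 19343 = -2947.37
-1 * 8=-8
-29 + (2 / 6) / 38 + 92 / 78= -27.81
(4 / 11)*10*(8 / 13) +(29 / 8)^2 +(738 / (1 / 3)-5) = 20357511 / 9152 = 2224.38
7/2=3.50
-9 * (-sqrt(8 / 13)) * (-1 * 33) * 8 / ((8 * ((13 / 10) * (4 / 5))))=-224.02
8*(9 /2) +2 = 38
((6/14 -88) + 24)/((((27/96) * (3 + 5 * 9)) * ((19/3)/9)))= -890/133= -6.69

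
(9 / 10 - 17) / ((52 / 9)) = -1449 / 520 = -2.79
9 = 9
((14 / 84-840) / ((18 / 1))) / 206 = -5039 / 22248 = -0.23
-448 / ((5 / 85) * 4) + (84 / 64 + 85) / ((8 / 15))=-222997 / 128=-1742.16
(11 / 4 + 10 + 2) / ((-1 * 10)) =-59 / 40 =-1.48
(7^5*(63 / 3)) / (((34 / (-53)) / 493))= -542479539 / 2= -271239769.50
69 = 69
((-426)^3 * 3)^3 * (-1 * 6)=74851654872002369997837312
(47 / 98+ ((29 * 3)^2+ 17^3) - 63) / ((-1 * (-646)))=19.23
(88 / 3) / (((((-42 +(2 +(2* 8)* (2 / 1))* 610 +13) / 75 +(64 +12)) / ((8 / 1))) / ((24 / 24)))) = 1600 / 2401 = 0.67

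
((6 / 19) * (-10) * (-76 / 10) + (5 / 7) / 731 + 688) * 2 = 7286618 / 5117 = 1424.00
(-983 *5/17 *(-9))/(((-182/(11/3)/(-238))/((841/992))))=10577.39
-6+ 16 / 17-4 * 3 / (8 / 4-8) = -52 / 17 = -3.06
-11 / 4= -2.75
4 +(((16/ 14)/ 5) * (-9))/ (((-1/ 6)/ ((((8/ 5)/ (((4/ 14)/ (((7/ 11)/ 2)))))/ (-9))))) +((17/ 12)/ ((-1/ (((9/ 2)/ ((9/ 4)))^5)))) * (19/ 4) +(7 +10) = -162341/ 825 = -196.78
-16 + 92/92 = -15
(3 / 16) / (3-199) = -3 / 3136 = -0.00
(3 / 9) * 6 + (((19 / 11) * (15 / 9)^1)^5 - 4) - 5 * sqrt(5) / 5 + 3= 7776944768 / 39135393 - sqrt(5)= 196.48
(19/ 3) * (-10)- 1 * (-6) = -172/ 3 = -57.33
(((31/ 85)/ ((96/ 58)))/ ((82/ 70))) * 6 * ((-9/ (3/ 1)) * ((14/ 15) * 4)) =-44051/ 3485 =-12.64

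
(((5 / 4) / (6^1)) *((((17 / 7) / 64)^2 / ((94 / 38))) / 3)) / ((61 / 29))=0.00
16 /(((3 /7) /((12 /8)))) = 56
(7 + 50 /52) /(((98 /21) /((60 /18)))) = 1035 /182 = 5.69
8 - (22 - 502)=488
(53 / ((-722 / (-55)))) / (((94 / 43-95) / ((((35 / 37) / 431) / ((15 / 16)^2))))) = -0.00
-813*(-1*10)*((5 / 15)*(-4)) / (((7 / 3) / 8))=-260160 / 7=-37165.71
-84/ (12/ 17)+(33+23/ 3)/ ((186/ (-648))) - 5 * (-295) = 37644/ 31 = 1214.32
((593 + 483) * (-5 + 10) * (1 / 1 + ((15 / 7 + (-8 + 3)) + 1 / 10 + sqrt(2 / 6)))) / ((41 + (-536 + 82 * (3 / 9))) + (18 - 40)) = 198522 / 10283 - 5380 * sqrt(3) / 1469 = 12.96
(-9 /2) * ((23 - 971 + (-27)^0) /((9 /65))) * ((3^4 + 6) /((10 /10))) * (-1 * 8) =-21421140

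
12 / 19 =0.63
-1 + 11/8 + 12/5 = 2.78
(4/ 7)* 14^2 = 112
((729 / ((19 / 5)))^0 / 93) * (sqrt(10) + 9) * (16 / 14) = 8 * sqrt(10) / 651 + 24 / 217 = 0.15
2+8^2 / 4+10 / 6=59 / 3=19.67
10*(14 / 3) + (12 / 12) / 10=1403 / 30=46.77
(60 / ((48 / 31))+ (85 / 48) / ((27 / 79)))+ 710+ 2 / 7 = 6842257 / 9072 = 754.22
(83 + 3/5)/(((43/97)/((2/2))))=40546/215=188.59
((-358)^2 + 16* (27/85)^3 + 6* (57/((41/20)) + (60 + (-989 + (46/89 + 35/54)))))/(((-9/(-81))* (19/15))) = 7427909607060219/8515580075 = 872272.89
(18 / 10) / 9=0.20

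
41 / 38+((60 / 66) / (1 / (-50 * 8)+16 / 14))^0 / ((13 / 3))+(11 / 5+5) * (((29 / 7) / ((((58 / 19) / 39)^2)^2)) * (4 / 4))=670213251336913 / 843371620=794683.19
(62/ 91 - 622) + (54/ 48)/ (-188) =-85036979/ 136864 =-621.32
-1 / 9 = -0.11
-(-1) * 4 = 4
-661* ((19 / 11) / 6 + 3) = -2173.29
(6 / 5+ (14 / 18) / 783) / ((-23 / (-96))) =1354144 / 270135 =5.01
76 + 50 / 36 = 77.39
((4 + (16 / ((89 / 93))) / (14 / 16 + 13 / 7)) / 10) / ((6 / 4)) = 45932 / 68085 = 0.67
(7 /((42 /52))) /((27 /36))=104 /9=11.56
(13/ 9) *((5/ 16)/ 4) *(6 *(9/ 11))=195/ 352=0.55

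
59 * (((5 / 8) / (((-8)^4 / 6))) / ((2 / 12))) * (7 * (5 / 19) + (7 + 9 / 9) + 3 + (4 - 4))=4.16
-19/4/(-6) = 19/24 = 0.79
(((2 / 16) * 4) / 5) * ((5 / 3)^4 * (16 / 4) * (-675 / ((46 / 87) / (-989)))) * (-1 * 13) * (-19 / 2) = 962528125 / 2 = 481264062.50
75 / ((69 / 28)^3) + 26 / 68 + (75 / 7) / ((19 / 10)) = 5463330787 / 495172566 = 11.03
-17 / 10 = -1.70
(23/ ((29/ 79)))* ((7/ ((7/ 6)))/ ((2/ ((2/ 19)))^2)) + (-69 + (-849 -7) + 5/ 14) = -135368577/ 146566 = -923.60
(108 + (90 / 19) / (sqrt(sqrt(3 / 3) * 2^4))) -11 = 3731 / 38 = 98.18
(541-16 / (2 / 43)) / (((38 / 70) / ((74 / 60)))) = 51023 / 114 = 447.57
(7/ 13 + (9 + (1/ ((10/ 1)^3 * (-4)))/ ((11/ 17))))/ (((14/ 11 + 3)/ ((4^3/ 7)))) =1558794/ 76375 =20.41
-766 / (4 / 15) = -2872.50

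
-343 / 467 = -0.73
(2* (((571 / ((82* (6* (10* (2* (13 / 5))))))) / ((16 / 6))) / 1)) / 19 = 571 / 648128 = 0.00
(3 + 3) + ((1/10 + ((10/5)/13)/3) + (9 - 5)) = 3959/390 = 10.15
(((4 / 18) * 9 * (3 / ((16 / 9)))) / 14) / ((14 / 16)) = 27 / 98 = 0.28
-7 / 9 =-0.78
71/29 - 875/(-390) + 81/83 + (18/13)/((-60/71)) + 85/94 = 217670329/44120310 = 4.93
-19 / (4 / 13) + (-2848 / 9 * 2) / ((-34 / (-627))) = -2393525 / 204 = -11732.97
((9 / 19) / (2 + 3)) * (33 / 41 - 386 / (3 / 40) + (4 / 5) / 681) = -2155163613 / 4420825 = -487.50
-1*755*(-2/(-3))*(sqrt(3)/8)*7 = -5285*sqrt(3)/12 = -762.82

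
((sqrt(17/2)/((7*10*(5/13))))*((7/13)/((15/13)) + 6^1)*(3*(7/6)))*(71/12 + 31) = 558623*sqrt(34)/36000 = 90.48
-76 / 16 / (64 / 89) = -1691 / 256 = -6.61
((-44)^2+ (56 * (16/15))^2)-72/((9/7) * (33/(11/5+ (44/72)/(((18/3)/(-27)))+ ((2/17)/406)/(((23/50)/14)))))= 154492162354/28064025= 5504.99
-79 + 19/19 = -78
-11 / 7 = -1.57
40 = 40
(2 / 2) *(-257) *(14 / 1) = -3598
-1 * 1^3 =-1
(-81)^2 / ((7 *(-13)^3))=-6561 / 15379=-0.43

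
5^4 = 625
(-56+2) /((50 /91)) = -2457 /25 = -98.28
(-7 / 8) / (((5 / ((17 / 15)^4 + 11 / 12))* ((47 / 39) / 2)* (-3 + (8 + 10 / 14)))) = -331054633 / 2538000000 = -0.13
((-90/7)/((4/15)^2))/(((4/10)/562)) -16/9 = -254030.80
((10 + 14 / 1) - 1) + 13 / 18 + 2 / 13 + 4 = 6523 / 234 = 27.88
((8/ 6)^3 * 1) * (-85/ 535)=-1088/ 2889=-0.38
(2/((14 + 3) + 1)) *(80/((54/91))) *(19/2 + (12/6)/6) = 107380/729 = 147.30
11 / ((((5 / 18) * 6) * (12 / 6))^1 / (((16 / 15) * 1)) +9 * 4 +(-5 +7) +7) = 0.23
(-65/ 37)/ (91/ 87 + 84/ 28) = -5655/ 13024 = -0.43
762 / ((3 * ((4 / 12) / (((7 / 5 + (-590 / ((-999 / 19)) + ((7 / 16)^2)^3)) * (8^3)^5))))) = 563717636884365574144 / 1665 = 338569151281901245.73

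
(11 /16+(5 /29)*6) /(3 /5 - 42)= -3995 /96048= -0.04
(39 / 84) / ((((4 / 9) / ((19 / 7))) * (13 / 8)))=1.74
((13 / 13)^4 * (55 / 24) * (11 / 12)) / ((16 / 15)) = 3025 / 1536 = 1.97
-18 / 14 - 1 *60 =-429 / 7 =-61.29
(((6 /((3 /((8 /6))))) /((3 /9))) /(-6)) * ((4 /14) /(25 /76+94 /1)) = -608 /150549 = -0.00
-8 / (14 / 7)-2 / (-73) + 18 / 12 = -361 / 146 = -2.47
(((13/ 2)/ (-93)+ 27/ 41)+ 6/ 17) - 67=-8563945/ 129642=-66.06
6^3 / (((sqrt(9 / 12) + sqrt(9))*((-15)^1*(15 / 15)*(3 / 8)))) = -768 / 55 + 128*sqrt(3) / 55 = -9.93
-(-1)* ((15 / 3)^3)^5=30517578125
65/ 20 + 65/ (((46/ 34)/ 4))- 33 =14943/ 92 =162.42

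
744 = 744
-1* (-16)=16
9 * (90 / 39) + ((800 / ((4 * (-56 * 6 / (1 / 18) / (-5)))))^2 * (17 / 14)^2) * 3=10140598165 / 485424576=20.89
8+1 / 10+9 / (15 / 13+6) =2901 / 310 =9.36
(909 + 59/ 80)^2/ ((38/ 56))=1219653.94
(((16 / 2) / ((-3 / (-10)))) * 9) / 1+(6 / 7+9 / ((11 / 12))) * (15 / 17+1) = 340464 / 1309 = 260.09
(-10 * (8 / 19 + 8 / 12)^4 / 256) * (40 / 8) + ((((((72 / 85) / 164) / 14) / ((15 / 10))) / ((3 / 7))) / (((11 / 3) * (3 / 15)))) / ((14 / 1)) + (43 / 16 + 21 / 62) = 2.75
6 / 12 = 1 / 2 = 0.50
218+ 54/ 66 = 2407/ 11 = 218.82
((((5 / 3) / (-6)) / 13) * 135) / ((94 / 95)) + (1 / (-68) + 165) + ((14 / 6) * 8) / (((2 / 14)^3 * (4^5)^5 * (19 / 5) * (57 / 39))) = 256584840185539251353459 / 1583173035745175666688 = 162.07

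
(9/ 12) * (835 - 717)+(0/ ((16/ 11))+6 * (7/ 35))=897/ 10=89.70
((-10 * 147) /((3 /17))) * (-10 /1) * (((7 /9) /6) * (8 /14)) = 166600 /27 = 6170.37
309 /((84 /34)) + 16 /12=5309 /42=126.40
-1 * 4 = -4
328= 328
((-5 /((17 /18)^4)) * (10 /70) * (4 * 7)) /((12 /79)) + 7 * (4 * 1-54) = -43054190 /83521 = -515.49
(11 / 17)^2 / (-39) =-121 / 11271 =-0.01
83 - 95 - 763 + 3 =-772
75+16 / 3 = 80.33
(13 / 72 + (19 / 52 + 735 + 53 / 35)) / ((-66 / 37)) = -893405441 / 2162160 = -413.20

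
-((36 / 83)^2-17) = 115817 / 6889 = 16.81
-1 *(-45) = 45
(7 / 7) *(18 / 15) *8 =48 / 5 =9.60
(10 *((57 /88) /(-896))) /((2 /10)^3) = -35625 /39424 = -0.90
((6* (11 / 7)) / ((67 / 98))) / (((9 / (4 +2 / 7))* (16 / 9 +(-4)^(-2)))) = 12672 / 3551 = 3.57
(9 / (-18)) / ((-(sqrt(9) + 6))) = 1 / 18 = 0.06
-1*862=-862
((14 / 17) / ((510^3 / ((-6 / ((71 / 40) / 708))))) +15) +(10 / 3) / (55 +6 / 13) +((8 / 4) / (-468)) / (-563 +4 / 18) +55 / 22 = 24717750985664026 / 1407609227908975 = 17.56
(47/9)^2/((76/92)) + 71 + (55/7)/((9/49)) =225911/1539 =146.79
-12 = -12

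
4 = 4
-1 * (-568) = 568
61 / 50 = 1.22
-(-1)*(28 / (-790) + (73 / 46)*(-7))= -11.14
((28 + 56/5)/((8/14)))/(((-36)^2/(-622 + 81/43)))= -1829219/55728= -32.82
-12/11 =-1.09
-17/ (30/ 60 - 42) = 34/ 83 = 0.41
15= 15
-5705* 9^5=-336874545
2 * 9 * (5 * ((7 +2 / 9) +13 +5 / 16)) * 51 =754035 / 8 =94254.38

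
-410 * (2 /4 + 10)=-4305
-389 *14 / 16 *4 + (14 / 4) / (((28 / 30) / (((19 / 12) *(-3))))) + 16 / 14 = -154355 / 112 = -1378.17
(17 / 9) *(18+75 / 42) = 4709 / 126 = 37.37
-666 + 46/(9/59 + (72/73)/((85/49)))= -158981632/263997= -602.21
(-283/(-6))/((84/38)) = 5377/252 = 21.34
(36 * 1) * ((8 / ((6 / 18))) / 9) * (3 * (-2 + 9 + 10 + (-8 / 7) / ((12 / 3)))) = 33696 / 7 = 4813.71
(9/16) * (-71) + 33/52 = -8175/208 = -39.30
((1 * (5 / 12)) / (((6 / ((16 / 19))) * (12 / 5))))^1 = 25 / 1026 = 0.02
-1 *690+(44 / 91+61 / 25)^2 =-3526945449 / 5175625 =-681.45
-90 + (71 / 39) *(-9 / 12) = -4751 / 52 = -91.37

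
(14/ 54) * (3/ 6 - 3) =-0.65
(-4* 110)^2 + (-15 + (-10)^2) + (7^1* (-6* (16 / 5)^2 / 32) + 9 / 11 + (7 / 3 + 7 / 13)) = 2077167056 / 10725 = 193675.25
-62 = -62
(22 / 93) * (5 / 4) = 55 / 186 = 0.30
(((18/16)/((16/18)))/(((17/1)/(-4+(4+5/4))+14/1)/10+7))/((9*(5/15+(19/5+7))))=3375/2607872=0.00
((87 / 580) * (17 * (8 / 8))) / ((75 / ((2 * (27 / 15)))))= 153 / 1250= 0.12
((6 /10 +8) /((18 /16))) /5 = 344 /225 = 1.53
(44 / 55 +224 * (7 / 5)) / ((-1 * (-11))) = 28.58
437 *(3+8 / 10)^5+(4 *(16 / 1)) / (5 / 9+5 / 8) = 346311.90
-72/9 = -8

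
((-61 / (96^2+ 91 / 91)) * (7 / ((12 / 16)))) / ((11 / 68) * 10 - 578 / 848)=-12311264 / 186561297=-0.07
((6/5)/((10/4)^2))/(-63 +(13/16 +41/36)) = -3456/1098875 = -0.00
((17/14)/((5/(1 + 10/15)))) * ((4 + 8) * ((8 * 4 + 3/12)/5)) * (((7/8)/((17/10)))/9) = 43/24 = 1.79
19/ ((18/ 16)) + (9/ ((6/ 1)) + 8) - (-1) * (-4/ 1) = 403/ 18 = 22.39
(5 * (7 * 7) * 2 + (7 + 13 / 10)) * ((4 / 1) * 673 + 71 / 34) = 456437817 / 340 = 1342464.17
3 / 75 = 1 / 25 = 0.04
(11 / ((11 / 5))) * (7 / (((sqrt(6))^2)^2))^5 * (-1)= -84035 / 60466176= -0.00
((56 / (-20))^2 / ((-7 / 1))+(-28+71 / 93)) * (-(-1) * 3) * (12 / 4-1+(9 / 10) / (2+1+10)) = -17734901 / 100750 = -176.03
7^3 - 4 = 339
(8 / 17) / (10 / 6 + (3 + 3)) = 24 / 391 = 0.06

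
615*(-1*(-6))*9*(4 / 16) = 16605 / 2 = 8302.50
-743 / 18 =-41.28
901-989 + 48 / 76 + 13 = -74.37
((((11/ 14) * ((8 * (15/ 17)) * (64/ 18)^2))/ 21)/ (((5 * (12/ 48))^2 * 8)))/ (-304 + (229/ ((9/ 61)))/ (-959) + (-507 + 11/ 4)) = -4489216/ 13611387195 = -0.00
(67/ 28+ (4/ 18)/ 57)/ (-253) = -34427/ 3634092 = -0.01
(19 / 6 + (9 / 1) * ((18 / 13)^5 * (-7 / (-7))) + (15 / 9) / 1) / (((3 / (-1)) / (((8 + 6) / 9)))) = -789629183 / 30074733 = -26.26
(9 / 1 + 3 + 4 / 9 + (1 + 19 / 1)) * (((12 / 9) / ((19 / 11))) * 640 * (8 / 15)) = 13156352 / 1539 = 8548.64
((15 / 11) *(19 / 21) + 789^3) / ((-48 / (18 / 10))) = -14182506903 / 770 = -18418840.13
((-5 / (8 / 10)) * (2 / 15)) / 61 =-5 / 366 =-0.01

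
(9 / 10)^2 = 0.81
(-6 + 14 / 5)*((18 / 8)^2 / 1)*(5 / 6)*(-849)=22923 / 2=11461.50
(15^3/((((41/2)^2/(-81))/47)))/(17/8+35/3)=-1233468000/556411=-2216.83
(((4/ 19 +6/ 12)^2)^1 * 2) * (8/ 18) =162/ 361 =0.45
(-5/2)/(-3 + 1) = 5/4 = 1.25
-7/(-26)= 7/26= 0.27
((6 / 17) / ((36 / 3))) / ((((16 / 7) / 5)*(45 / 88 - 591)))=-385 / 3533484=-0.00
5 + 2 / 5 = 27 / 5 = 5.40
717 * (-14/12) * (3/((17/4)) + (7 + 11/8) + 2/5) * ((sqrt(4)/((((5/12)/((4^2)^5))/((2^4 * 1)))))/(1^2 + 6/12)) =-180956216426496/425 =-425779332768.23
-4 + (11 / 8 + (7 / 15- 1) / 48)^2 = -277319 / 129600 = -2.14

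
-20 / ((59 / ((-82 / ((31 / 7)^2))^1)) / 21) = 1687560 / 56699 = 29.76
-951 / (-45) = 317 / 15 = 21.13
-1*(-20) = 20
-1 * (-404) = 404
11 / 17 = 0.65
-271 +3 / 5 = -1352 / 5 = -270.40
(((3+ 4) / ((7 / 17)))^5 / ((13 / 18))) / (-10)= -12778713 / 65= -196595.58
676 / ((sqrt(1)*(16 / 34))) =2873 / 2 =1436.50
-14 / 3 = -4.67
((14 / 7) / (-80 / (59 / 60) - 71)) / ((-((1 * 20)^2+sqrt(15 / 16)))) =151040 / 4602341033 - 472 * sqrt(15) / 23011705165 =0.00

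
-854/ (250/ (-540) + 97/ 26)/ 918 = -0.28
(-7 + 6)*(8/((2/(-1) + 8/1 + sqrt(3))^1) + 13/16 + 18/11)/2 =-687/352 + 4*sqrt(3)/33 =-1.74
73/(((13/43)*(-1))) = -3139/13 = -241.46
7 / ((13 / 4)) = 28 / 13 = 2.15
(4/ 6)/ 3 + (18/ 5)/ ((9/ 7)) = 136/ 45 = 3.02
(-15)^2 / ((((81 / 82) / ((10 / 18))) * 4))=31.64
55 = 55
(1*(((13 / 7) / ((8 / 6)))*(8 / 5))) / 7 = 78 / 245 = 0.32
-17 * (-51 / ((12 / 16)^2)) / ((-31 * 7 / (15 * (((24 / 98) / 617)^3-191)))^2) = 9661249273982470121888086812488122800 / 35958944220988715609822717624641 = 268674.44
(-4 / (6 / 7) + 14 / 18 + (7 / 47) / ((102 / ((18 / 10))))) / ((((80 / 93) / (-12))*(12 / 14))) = 60643037 / 958800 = 63.25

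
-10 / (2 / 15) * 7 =-525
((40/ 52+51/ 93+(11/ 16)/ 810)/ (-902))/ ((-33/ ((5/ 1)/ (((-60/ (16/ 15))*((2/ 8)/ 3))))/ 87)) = -199699597/ 48582576900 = -0.00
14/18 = 0.78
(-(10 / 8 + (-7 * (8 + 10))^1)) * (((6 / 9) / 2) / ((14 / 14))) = 499 / 12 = 41.58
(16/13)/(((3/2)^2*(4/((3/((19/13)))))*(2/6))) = 16/19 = 0.84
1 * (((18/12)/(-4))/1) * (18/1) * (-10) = 135/2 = 67.50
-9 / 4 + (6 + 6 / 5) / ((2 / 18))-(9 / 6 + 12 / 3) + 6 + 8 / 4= 1301 / 20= 65.05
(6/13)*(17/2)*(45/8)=2295/104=22.07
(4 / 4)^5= 1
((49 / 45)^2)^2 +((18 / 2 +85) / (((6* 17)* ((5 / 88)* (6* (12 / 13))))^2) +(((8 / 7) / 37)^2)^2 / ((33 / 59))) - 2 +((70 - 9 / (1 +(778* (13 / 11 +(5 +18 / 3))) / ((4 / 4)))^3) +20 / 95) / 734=-188813783165310259884412414679622321436 / 463606968488544330918341212391652455625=-0.41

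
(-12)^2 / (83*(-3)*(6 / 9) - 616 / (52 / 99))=-468 / 4351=-0.11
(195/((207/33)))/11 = 65/23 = 2.83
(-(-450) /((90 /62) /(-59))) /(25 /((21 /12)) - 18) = 64015 /13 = 4924.23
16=16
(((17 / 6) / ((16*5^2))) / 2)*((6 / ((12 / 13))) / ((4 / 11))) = 2431 / 38400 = 0.06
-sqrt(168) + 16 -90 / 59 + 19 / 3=3683 / 177 -2 * sqrt(42)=7.85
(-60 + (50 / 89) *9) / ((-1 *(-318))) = -815 / 4717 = -0.17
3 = 3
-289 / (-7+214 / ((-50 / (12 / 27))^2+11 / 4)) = 3658451 / 88399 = 41.39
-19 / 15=-1.27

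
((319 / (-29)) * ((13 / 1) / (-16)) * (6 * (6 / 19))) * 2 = 1287 / 38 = 33.87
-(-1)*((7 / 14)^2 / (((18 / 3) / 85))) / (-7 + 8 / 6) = -0.62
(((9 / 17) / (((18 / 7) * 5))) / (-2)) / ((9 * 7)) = -1 / 3060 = -0.00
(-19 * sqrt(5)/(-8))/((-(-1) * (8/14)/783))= 104139 * sqrt(5)/32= 7276.93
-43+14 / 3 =-115 / 3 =-38.33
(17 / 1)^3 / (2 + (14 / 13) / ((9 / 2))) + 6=576393 / 262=2199.97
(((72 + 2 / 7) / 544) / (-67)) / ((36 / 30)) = -1265 / 765408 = -0.00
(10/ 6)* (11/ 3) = 55/ 9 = 6.11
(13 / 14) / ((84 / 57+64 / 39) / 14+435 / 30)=9633 / 152731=0.06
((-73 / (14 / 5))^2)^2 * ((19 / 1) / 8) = 1097293.81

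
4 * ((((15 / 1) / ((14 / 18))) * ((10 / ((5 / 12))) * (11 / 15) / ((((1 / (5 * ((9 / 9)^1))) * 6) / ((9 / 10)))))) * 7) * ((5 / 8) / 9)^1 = 495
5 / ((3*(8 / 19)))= 95 / 24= 3.96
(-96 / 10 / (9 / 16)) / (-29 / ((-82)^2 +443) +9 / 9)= -17.14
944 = 944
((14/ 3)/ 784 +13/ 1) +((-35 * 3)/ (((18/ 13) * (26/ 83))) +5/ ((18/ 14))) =-113495/ 504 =-225.19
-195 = -195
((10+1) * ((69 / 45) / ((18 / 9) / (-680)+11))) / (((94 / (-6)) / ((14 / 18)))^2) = 842996 / 223005177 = 0.00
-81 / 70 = -1.16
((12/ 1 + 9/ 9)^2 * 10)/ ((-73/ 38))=-64220/ 73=-879.73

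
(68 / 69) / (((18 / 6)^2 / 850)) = 57800 / 621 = 93.08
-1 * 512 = -512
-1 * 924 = -924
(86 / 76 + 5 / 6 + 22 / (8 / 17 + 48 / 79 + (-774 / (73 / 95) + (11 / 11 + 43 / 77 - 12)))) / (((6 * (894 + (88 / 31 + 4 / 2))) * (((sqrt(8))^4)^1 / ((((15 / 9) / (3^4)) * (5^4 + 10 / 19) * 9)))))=782995287476284225 / 1200567872026927309824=0.00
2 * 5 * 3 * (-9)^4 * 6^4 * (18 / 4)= 1147912560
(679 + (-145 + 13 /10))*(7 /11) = 37471 /110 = 340.65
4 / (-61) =-4 / 61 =-0.07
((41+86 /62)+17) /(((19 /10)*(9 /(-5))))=-17.36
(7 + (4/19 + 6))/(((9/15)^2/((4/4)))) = 6275/171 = 36.70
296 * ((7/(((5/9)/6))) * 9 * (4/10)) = 2013984/25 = 80559.36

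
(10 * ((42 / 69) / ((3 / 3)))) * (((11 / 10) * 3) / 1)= 20.09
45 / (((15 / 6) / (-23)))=-414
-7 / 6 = -1.17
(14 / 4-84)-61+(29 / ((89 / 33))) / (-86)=-541999 / 3827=-141.63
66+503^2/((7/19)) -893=4801382/7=685911.71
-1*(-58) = 58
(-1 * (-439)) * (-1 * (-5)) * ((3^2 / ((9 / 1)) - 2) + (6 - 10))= -10975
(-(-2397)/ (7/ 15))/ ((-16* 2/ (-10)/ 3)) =539325/ 112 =4815.40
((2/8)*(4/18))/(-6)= -1/108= -0.01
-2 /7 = -0.29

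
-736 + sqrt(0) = -736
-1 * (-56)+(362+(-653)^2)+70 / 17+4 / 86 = 312013581 / 731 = 426831.16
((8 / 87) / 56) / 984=1 / 599256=0.00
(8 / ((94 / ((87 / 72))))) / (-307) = -0.00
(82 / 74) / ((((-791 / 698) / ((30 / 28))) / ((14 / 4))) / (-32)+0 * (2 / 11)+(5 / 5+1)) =3434160 / 6227507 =0.55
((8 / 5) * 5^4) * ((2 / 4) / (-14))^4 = 125 / 76832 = 0.00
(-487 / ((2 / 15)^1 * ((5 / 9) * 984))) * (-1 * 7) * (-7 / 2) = -163.69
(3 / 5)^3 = 27 / 125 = 0.22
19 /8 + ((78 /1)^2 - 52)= 48275 /8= 6034.38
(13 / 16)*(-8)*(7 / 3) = -91 / 6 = -15.17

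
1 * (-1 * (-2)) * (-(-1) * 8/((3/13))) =208/3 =69.33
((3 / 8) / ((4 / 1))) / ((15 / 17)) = 17 / 160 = 0.11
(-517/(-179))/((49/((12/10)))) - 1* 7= -303883/43855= -6.93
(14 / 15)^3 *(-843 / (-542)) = 1.26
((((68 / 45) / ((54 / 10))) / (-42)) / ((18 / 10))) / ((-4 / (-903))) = -3655 / 4374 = -0.84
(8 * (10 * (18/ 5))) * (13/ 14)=1872/ 7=267.43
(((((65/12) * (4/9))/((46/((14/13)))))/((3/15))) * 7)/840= 35/14904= 0.00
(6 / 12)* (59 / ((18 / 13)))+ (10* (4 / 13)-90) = -30709 / 468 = -65.62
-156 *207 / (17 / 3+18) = -96876 / 71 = -1364.45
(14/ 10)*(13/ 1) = 91/ 5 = 18.20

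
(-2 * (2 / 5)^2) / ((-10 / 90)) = 72 / 25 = 2.88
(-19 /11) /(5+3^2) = -0.12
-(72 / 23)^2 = -5184 / 529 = -9.80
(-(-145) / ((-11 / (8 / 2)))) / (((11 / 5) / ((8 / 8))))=-2900 / 121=-23.97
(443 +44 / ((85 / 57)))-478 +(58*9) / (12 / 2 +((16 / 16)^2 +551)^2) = -948368 / 172669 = -5.49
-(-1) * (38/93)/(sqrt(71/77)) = 0.43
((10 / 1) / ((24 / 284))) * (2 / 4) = 355 / 6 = 59.17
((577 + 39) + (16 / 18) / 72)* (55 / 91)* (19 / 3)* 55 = 2867830075 / 22113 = 129689.78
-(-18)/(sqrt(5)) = 18* sqrt(5)/5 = 8.05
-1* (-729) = 729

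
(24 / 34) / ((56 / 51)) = 9 / 14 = 0.64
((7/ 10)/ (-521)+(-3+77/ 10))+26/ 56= 75317/ 14588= 5.16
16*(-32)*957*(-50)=24499200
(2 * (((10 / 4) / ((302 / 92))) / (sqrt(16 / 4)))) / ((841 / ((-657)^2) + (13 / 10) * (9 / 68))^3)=2908149949857591515056320000 / 20118579012060551516355347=144.55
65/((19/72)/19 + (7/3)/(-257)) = 1202760/89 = 13514.16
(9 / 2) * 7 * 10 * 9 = 2835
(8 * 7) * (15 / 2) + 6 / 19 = 7986 / 19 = 420.32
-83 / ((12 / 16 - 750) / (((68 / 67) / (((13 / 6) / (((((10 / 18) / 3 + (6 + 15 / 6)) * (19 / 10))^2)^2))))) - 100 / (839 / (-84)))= -111408915475262560967 / 13409806270957499400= -8.31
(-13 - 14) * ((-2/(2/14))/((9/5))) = 210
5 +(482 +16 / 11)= 5373 / 11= 488.45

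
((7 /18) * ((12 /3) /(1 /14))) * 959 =187964 /9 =20884.89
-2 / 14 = -1 / 7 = -0.14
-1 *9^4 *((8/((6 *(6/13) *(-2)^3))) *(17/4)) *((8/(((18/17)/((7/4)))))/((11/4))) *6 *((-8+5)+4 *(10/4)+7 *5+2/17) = 134579718/11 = 12234519.82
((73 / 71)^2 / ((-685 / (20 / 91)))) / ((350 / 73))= -778034 / 10998075725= -0.00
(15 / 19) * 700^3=5145000000 / 19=270789473.68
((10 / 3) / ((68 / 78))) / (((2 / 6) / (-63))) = -12285 / 17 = -722.65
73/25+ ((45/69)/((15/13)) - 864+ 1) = -494221/575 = -859.51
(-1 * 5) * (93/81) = -155/27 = -5.74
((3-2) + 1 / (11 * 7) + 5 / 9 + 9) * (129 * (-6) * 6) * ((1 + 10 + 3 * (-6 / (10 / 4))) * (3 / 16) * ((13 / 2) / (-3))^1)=58341153 / 770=75767.73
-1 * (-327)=327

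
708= 708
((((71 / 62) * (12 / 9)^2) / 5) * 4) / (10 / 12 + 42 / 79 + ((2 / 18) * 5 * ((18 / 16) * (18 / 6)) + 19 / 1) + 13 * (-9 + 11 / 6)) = -1435904 / 62531805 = -0.02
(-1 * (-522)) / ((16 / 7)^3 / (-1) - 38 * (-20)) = 29841 / 42764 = 0.70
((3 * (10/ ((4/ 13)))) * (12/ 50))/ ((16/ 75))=1755/ 16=109.69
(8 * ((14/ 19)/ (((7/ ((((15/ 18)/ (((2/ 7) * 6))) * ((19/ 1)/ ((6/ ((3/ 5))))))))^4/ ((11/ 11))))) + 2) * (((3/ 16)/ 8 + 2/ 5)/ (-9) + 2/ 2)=59056946905/ 30958682112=1.91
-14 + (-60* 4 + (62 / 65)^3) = -69516422 / 274625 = -253.13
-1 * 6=-6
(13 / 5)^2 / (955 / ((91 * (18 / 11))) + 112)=276822 / 4849025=0.06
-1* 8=-8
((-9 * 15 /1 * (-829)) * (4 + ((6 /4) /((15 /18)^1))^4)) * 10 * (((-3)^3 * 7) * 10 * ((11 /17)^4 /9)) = -14672209868316 /24565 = -597281085.62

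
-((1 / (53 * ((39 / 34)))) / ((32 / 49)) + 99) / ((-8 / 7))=22924727 / 264576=86.65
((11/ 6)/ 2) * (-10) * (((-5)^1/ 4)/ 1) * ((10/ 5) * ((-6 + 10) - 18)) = -1925/ 6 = -320.83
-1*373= -373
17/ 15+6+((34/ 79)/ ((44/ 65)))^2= 341524283/ 45309660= 7.54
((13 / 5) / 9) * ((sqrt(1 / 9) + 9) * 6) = 16.18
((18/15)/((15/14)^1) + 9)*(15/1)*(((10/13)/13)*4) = 6072/169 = 35.93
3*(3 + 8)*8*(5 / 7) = 1320 / 7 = 188.57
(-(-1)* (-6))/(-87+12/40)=20/289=0.07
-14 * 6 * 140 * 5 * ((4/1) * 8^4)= -963379200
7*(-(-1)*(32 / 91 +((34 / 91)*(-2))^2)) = 7536 / 1183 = 6.37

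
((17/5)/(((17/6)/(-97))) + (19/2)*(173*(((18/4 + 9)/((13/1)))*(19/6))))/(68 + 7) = 916619/13000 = 70.51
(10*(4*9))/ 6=60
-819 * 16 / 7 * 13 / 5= -24336 / 5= -4867.20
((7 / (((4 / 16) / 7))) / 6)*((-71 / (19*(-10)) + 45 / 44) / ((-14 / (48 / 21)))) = -23348 / 3135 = -7.45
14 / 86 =7 / 43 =0.16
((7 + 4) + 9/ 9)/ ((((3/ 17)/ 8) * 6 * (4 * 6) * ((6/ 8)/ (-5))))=-25.19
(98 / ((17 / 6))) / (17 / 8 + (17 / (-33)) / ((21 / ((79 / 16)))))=6519744 / 377723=17.26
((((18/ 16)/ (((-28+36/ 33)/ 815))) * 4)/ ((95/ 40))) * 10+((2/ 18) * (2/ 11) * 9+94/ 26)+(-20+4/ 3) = -177553762/ 301587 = -588.73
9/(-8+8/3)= -27/16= -1.69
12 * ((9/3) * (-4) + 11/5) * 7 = -4116/5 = -823.20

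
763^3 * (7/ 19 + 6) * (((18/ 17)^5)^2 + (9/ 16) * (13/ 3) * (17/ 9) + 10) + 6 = 85168114521328528469860415/ 1838586437209488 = 46322605670.14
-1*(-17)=17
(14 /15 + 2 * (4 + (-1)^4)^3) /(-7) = -35.85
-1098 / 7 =-156.86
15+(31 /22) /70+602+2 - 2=950211 /1540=617.02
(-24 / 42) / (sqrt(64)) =-1 / 14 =-0.07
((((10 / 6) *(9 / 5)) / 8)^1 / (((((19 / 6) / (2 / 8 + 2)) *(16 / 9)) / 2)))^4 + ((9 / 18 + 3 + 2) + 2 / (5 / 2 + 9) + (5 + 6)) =13422390882376759 / 804603872411648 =16.68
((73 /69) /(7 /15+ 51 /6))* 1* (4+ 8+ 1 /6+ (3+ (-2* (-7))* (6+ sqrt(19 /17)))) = 10220* sqrt(323) /105179+ 217175 /18561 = 13.45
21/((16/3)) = 63/16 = 3.94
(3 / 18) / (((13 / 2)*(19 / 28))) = 28 / 741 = 0.04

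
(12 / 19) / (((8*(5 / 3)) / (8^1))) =36 / 95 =0.38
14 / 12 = 7 / 6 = 1.17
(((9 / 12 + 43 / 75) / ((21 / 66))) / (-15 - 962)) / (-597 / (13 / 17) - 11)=56771 / 10558048200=0.00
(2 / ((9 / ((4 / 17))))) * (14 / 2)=56 / 153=0.37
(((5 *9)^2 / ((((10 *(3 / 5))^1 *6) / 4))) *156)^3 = 43243551000000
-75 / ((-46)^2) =-75 / 2116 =-0.04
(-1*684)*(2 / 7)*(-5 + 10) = -6840 / 7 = -977.14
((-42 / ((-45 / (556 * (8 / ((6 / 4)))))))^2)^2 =240597571633829380096 / 4100625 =58673390430441.55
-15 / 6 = -5 / 2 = -2.50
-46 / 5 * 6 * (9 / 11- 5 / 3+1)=-92 / 11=-8.36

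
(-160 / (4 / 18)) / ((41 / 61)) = -43920 / 41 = -1071.22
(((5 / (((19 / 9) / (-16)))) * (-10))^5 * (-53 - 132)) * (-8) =28636780953600000000000 / 2476099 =11565281094818906.68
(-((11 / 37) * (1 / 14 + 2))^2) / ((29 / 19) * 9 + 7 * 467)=-1933459 / 16735904528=-0.00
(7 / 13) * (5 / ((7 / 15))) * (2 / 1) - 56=-578 / 13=-44.46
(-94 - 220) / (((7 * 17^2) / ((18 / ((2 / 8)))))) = -22608 / 2023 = -11.18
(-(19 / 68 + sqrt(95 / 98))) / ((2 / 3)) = -3 * sqrt(190) / 28 -57 / 136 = -1.90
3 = 3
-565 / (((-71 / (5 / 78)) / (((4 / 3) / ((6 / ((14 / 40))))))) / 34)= 67235 / 49842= 1.35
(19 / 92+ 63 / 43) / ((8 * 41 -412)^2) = 6613 / 27913536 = 0.00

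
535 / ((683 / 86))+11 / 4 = 191553 / 2732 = 70.11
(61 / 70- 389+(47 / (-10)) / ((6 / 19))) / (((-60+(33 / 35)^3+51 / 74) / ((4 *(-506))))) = -705818123500 / 50596101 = -13950.05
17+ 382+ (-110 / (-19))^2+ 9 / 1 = 159388 / 361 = 441.52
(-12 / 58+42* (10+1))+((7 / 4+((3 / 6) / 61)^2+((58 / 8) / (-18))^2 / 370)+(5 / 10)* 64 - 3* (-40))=127404043427309 / 206978094720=615.54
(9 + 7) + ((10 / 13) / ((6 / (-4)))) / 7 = 4348 / 273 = 15.93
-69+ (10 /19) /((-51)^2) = -3409901 /49419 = -69.00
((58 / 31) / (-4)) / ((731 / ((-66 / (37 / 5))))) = 4785 / 838457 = 0.01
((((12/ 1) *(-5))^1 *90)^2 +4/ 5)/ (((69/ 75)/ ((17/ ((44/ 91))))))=1114390346.78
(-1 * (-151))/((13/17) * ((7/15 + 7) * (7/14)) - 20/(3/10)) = -2.37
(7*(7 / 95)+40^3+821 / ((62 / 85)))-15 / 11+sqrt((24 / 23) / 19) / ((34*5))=sqrt(2622) / 37145+4219430393 / 64790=65124.72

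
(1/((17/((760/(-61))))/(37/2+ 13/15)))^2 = 1949752336/9678321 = 201.46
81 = 81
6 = 6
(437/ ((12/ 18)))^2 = 1718721/ 4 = 429680.25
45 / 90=1 / 2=0.50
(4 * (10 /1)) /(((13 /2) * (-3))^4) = 640 /2313441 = 0.00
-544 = -544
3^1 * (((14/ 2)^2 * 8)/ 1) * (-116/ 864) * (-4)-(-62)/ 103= 586010/ 927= 632.16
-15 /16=-0.94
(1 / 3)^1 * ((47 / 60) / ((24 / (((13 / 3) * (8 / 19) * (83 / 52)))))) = 3901 / 123120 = 0.03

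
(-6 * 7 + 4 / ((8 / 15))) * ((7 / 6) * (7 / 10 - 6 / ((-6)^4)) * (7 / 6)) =-846377 / 25920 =-32.65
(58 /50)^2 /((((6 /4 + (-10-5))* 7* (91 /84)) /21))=-6728 /24375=-0.28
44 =44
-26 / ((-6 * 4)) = 13 / 12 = 1.08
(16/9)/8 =2/9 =0.22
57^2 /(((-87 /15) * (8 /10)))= -700.22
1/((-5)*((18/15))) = -1/6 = -0.17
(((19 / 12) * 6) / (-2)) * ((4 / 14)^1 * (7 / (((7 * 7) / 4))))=-38 / 49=-0.78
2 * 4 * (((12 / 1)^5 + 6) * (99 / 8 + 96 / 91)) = 2432889126 / 91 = 26735045.34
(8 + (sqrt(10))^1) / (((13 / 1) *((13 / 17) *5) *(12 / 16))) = 68 *sqrt(10) / 2535 + 544 / 2535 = 0.30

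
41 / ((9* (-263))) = -41 / 2367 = -0.02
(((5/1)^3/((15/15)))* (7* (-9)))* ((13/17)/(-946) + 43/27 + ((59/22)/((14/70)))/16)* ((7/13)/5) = -1590729875/771936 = -2060.70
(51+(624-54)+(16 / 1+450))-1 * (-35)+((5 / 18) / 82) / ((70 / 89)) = 23185097 / 20664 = 1122.00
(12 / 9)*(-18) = -24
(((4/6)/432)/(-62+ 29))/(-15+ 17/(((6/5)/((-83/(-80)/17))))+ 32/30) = 20/5589243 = 0.00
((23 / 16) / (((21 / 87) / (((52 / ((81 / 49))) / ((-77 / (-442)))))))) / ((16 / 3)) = 1916291 / 9504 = 201.63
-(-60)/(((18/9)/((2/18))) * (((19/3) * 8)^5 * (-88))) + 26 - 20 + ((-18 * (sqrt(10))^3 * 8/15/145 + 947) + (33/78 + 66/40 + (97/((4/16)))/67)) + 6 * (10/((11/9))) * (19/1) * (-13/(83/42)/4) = -67229304585080479207/117312471044587520 - 96 * sqrt(10)/145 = -575.17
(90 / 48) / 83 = 15 / 664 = 0.02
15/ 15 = 1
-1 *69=-69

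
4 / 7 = 0.57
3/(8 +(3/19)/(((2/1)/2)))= 57/155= 0.37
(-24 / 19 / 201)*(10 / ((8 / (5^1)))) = -50 / 1273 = -0.04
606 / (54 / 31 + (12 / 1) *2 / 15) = 46965 / 259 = 181.33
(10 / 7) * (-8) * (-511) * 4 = 23360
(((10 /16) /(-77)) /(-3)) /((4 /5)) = 25 /7392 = 0.00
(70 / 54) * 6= 70 / 9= 7.78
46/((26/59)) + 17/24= 32789/312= 105.09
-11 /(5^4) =-11 /625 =-0.02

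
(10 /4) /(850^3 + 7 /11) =55 /13510750014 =0.00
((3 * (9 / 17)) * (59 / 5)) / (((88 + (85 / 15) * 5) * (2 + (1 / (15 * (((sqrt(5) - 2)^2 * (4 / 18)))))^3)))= 76466867400 / 1874903521157 - 1961301600 * sqrt(5) / 110288442421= 0.00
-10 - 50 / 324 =-1645 / 162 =-10.15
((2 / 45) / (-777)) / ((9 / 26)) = -52 / 314685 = -0.00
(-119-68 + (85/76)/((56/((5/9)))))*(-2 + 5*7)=-78786653/12768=-6170.63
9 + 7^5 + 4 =16820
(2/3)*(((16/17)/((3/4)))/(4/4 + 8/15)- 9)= -6398/1173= -5.45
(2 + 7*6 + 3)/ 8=47/ 8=5.88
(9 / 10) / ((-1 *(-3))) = 3 / 10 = 0.30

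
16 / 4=4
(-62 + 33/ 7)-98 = -1087/ 7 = -155.29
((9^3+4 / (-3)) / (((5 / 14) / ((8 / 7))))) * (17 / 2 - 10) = -17464 / 5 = -3492.80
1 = 1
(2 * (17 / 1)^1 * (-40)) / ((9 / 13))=-17680 / 9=-1964.44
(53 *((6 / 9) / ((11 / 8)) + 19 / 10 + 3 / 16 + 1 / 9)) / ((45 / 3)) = 1126409 / 118800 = 9.48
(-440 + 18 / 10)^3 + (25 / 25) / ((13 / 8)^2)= -1777517296199 / 21125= -84142830.59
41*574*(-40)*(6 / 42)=-134480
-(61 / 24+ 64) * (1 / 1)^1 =-1597 / 24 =-66.54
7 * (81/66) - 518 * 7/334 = -8323/3674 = -2.27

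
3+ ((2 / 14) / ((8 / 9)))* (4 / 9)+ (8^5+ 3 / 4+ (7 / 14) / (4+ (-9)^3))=665267961 / 20300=32771.82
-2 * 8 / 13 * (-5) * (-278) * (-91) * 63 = 9807840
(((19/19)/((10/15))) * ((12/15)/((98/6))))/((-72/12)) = -3/245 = -0.01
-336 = -336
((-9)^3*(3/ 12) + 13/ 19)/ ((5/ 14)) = -96593/ 190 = -508.38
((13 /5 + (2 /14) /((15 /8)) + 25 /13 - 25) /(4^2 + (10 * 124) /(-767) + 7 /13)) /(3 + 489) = -1642973 /591248700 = -0.00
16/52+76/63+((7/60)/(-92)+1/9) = 1.62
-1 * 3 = -3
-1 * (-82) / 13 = 82 / 13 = 6.31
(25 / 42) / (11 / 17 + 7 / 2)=425 / 2961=0.14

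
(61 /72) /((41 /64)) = 488 /369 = 1.32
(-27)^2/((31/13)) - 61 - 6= 7400/31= 238.71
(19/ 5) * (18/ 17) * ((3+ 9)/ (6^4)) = 19/ 510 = 0.04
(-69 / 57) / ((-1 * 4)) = 23 / 76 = 0.30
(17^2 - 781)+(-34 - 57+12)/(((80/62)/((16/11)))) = -31958/55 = -581.05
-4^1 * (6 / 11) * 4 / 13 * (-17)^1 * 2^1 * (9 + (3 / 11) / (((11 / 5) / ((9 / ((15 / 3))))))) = 3642624 / 17303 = 210.52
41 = 41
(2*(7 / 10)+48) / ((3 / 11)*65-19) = -2717 / 70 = -38.81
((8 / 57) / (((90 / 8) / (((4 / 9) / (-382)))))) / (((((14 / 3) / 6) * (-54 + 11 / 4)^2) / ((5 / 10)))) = -512 / 144120745125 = -0.00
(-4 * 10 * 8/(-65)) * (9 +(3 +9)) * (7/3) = 3136/13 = 241.23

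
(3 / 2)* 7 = 10.50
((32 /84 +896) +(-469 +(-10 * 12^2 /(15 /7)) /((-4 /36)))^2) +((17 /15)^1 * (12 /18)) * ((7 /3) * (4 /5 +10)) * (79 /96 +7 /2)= 8715341513 /280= 31126219.69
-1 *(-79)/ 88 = 0.90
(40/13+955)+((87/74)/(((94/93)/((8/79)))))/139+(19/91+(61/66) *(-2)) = 4219007631625/4411166529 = 956.44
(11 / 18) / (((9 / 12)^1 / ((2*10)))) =440 / 27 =16.30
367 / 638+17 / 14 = 3996 / 2233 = 1.79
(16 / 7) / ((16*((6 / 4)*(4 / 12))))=2 / 7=0.29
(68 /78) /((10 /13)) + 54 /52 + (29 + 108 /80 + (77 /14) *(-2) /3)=22507 /780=28.86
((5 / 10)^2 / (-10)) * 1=-1 / 40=-0.02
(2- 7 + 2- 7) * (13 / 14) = -65 / 7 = -9.29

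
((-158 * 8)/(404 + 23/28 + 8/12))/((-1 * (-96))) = -1106/34061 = -0.03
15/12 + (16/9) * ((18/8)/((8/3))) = 11/4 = 2.75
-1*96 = -96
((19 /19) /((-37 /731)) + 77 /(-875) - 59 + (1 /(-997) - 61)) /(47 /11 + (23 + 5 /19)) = -5.08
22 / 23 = 0.96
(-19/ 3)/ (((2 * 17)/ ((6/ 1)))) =-19/ 17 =-1.12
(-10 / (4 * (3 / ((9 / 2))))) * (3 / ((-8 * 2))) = 45 / 64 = 0.70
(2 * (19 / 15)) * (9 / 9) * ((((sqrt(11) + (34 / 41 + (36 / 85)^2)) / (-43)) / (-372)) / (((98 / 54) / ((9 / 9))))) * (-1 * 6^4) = -36936 * sqrt(11) / 326585 - 11035959696 / 96742641625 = -0.49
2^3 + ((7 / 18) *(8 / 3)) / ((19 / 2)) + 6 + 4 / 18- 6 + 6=7352 / 513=14.33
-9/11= -0.82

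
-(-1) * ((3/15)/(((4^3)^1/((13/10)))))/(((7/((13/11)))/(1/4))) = 169/985600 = 0.00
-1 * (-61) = 61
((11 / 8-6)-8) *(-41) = 4141 / 8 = 517.62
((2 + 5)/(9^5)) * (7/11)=49/649539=0.00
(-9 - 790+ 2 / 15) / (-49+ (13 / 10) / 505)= 16.30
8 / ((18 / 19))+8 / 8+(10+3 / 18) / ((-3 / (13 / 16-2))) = 431 / 32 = 13.47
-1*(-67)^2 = -4489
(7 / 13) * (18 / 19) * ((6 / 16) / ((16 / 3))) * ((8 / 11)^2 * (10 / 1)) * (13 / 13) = 5670 / 29887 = 0.19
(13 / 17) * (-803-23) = -10738 / 17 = -631.65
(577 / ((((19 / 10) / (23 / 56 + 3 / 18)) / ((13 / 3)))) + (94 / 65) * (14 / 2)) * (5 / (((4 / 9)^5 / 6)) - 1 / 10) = 1061135674994651 / 796723200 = 1331874.95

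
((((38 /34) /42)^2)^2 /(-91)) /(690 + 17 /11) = -1433531 /179906831833174992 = -0.00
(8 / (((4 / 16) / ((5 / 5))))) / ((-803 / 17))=-544 / 803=-0.68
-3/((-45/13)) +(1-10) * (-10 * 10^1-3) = 13918/15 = 927.87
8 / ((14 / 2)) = 8 / 7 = 1.14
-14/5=-2.80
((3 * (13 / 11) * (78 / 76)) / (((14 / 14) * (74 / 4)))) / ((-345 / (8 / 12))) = -338 / 889295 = -0.00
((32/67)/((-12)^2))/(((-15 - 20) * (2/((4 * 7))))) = -4/3015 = -0.00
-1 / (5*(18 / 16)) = -8 / 45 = -0.18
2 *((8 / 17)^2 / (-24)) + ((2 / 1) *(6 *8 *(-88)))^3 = -522734077476880 / 867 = -602922811392.02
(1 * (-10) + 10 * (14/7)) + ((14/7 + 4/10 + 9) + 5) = 132/5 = 26.40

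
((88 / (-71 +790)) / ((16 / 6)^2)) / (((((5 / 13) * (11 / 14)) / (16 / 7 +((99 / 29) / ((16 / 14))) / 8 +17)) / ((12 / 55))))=89649261 / 366977600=0.24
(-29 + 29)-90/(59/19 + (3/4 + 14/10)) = -34200/1997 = -17.13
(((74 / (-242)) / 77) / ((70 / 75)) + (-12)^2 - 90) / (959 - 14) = 2347699 / 41087970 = 0.06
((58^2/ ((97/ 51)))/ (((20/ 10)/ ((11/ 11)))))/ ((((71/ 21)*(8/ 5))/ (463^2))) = 965422581795/ 27548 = 35045106.06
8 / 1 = 8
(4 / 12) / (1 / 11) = 11 / 3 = 3.67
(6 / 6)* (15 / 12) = 5 / 4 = 1.25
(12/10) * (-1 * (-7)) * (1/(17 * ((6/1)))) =7/85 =0.08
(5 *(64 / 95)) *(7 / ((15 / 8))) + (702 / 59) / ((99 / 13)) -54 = -7373104 / 184965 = -39.86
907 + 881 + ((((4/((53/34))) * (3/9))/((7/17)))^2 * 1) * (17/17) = 2220264316/1238769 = 1792.32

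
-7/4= -1.75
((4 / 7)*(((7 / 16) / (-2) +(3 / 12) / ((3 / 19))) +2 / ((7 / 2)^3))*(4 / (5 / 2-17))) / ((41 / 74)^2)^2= -1393446200144 / 590264738007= -2.36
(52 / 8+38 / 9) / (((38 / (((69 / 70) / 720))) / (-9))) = -4439 / 1276800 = -0.00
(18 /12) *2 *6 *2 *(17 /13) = 612 /13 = 47.08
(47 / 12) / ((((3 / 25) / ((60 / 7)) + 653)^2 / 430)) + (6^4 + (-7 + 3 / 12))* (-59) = -97309528525995661 / 1279281852588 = -76065.75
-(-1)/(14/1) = 1/14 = 0.07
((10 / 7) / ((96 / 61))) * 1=0.91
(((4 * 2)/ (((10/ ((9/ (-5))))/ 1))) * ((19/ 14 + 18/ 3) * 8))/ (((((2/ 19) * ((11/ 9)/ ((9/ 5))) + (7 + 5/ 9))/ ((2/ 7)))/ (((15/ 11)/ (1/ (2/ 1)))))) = -136958688/ 15816955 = -8.66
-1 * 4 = -4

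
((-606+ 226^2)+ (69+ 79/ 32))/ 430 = 1617327/ 13760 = 117.54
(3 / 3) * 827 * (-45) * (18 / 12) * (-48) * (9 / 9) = 2679480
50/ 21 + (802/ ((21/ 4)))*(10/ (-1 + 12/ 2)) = 6466/ 21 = 307.90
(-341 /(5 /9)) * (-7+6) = 3069 /5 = 613.80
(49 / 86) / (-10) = -49 / 860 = -0.06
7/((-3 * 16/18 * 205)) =-21/1640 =-0.01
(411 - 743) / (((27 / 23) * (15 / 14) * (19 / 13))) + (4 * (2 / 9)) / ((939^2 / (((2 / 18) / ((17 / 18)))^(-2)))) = -136152558778 / 753871455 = -180.60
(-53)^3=-148877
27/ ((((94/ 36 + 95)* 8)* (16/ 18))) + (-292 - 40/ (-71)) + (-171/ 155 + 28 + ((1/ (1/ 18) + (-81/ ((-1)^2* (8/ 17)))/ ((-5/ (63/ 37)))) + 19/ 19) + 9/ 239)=-204469850810571/ 1094312619232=-186.85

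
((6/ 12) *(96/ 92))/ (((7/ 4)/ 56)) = 384/ 23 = 16.70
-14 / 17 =-0.82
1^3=1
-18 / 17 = -1.06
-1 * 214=-214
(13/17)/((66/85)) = 0.98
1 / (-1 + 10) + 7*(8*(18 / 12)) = 757 / 9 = 84.11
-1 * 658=-658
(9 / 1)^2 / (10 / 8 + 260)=324 / 1045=0.31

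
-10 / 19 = -0.53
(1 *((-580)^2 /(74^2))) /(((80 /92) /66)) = 6383190 /1369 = 4662.67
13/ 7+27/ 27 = 20/ 7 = 2.86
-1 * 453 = -453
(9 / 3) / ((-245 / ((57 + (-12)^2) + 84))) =-171 / 49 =-3.49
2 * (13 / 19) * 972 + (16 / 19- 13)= 25041 / 19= 1317.95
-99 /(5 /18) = -356.40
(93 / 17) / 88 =93 / 1496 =0.06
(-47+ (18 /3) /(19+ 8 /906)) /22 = -401999 /189442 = -2.12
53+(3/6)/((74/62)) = 3953/74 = 53.42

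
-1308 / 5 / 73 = -1308 / 365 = -3.58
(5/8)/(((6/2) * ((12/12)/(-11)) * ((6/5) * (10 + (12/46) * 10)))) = -1265/8352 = -0.15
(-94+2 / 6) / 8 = -11.71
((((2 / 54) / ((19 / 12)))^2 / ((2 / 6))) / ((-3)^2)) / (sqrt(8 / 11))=0.00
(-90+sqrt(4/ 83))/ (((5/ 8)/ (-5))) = 720 - 16 *sqrt(83)/ 83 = 718.24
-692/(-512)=173/128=1.35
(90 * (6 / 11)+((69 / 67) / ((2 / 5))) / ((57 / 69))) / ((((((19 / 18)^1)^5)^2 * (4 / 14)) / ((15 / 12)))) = 11419776798779160000 / 85853320807987403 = 133.01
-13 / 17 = -0.76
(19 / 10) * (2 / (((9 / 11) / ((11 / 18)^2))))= 25289 / 14580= 1.73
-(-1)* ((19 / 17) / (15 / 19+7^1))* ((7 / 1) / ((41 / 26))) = 32851 / 51578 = 0.64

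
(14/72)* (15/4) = 35/48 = 0.73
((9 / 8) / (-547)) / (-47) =9 / 205672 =0.00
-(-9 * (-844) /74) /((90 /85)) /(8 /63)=-225981 /296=-763.45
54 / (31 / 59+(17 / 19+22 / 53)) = 534717 / 18173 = 29.42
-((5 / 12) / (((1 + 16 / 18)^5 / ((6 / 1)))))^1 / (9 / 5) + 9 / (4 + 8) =3931521 / 5679428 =0.69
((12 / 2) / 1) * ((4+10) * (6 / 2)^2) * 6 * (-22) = -99792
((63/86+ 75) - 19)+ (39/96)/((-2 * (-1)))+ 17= 203471/2752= 73.94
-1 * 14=-14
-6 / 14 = -0.43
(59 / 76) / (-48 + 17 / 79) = -4661 / 286900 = -0.02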